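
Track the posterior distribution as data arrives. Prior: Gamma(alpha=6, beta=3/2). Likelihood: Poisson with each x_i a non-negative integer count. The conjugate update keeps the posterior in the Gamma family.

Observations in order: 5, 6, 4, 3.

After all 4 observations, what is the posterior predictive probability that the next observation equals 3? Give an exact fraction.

obs 1: x=5 → posterior Gamma(11, 5/2)
obs 2: x=6 → posterior Gamma(17, 7/2)
obs 3: x=4 → posterior Gamma(21, 9/2)
obs 4: x=3 → posterior Gamma(24, 11/2)

15759572281292177751538945600/91733330193268616658399616009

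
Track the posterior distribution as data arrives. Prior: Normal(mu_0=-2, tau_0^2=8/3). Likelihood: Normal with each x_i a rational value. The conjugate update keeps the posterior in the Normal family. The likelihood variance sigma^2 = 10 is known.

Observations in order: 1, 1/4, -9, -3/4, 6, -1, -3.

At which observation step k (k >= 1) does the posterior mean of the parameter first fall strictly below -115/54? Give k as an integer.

obs 1: x=1 → posterior Normal(-26/19, 40/19)
obs 2: x=1/4 → posterior Normal(-25/23, 40/23)
obs 3: x=-9 → posterior Normal(-61/27, 40/27)
obs 4: x=-3/4 → posterior Normal(-64/31, 40/31)
obs 5: x=6 → posterior Normal(-8/7, 8/7)
obs 6: x=-1 → posterior Normal(-44/39, 40/39)
obs 7: x=-3 → posterior Normal(-56/43, 40/43)

k = 3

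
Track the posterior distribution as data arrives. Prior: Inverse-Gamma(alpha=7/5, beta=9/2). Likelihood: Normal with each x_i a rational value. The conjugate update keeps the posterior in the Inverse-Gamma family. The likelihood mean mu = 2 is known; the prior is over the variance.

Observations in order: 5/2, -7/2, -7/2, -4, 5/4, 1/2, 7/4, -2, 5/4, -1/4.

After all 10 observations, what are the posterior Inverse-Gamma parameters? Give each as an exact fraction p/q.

obs 1: x=5/2 → posterior Inverse-Gamma(19/10, 37/8)
obs 2: x=-7/2 → posterior Inverse-Gamma(12/5, 79/4)
obs 3: x=-7/2 → posterior Inverse-Gamma(29/10, 279/8)
obs 4: x=-4 → posterior Inverse-Gamma(17/5, 423/8)
obs 5: x=5/4 → posterior Inverse-Gamma(39/10, 1701/32)
obs 6: x=1/2 → posterior Inverse-Gamma(22/5, 1737/32)
obs 7: x=7/4 → posterior Inverse-Gamma(49/10, 869/16)
obs 8: x=-2 → posterior Inverse-Gamma(27/5, 997/16)
obs 9: x=5/4 → posterior Inverse-Gamma(59/10, 2003/32)
obs 10: x=-1/4 → posterior Inverse-Gamma(32/5, 521/8)

alpha=32/5, beta=521/8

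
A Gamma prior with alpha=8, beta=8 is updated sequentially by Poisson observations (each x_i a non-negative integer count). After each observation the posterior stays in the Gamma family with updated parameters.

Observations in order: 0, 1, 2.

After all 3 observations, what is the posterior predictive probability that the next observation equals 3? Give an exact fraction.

obs 1: x=0 → posterior Gamma(8, 9)
obs 2: x=1 → posterior Gamma(9, 10)
obs 3: x=2 → posterior Gamma(11, 11)

40799568897373/641959232274432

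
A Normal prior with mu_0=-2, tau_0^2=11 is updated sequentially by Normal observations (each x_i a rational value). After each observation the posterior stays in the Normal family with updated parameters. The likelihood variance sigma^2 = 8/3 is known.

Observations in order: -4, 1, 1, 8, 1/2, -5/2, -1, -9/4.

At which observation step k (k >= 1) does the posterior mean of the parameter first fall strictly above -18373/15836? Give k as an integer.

obs 1: x=-4 → posterior Normal(-148/41, 88/41)
obs 2: x=1 → posterior Normal(-115/74, 44/37)
obs 3: x=1 → posterior Normal(-82/107, 88/107)
obs 4: x=8 → posterior Normal(13/10, 22/35)
obs 5: x=1/2 → posterior Normal(397/346, 88/173)
obs 6: x=-5/2 → posterior Normal(58/103, 44/103)
obs 7: x=-1 → posterior Normal(83/239, 88/239)
obs 8: x=-9/4 → posterior Normal(35/1088, 11/34)

k = 3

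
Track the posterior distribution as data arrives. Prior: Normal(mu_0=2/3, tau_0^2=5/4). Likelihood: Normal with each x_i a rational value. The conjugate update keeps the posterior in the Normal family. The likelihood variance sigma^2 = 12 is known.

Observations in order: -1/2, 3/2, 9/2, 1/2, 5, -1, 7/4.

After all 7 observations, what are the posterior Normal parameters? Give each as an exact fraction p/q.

mu_0=363/332, tau_0^2=60/83

obs 1: x=-1/2 → posterior Normal(59/106, 60/53)
obs 2: x=3/2 → posterior Normal(37/58, 30/29)
obs 3: x=9/2 → posterior Normal(17/18, 20/21)
obs 4: x=1/2 → posterior Normal(31/34, 15/17)
obs 5: x=5 → posterior Normal(87/73, 60/73)
obs 6: x=-1 → posterior Normal(41/39, 10/13)
obs 7: x=7/4 → posterior Normal(363/332, 60/83)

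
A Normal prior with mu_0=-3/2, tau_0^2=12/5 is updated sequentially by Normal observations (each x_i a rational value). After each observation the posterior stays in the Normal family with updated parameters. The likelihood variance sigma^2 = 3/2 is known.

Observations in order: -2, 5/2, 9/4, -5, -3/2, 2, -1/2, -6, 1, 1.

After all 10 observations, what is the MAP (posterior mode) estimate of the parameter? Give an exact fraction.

-23/34

obs 1: x=-2 → posterior Normal(-47/26, 12/13)
obs 2: x=5/2 → posterior Normal(-1/6, 4/7)
obs 3: x=9/4 → posterior Normal(1/2, 12/29)
obs 4: x=-5 → posterior Normal(-51/74, 12/37)
obs 5: x=-3/2 → posterior Normal(-5/6, 4/15)
obs 6: x=2 → posterior Normal(-43/106, 12/53)
obs 7: x=-1/2 → posterior Normal(-51/122, 12/61)
obs 8: x=-6 → posterior Normal(-49/46, 4/23)
obs 9: x=1 → posterior Normal(-131/154, 12/77)
obs 10: x=1 → posterior Normal(-23/34, 12/85)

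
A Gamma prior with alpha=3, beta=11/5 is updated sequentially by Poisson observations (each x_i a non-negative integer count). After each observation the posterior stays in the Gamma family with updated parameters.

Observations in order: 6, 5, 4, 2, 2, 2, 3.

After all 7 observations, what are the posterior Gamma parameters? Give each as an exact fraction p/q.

alpha=27, beta=46/5

obs 1: x=6 → posterior Gamma(9, 16/5)
obs 2: x=5 → posterior Gamma(14, 21/5)
obs 3: x=4 → posterior Gamma(18, 26/5)
obs 4: x=2 → posterior Gamma(20, 31/5)
obs 5: x=2 → posterior Gamma(22, 36/5)
obs 6: x=2 → posterior Gamma(24, 41/5)
obs 7: x=3 → posterior Gamma(27, 46/5)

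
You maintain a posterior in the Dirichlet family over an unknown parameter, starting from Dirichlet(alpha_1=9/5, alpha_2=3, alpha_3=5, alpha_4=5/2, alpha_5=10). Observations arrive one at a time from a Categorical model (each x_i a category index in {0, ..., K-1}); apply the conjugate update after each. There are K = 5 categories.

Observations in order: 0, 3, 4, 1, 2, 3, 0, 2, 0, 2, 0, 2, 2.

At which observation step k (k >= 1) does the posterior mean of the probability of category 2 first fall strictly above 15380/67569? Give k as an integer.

k = 8

obs 1: x=0 → posterior Dirichlet(14/5, 3, 5, 5/2, 10)
obs 2: x=3 → posterior Dirichlet(14/5, 3, 5, 7/2, 10)
obs 3: x=4 → posterior Dirichlet(14/5, 3, 5, 7/2, 11)
obs 4: x=1 → posterior Dirichlet(14/5, 4, 5, 7/2, 11)
obs 5: x=2 → posterior Dirichlet(14/5, 4, 6, 7/2, 11)
obs 6: x=3 → posterior Dirichlet(14/5, 4, 6, 9/2, 11)
obs 7: x=0 → posterior Dirichlet(19/5, 4, 6, 9/2, 11)
obs 8: x=2 → posterior Dirichlet(19/5, 4, 7, 9/2, 11)
obs 9: x=0 → posterior Dirichlet(24/5, 4, 7, 9/2, 11)
obs 10: x=2 → posterior Dirichlet(24/5, 4, 8, 9/2, 11)
obs 11: x=0 → posterior Dirichlet(29/5, 4, 8, 9/2, 11)
obs 12: x=2 → posterior Dirichlet(29/5, 4, 9, 9/2, 11)
obs 13: x=2 → posterior Dirichlet(29/5, 4, 10, 9/2, 11)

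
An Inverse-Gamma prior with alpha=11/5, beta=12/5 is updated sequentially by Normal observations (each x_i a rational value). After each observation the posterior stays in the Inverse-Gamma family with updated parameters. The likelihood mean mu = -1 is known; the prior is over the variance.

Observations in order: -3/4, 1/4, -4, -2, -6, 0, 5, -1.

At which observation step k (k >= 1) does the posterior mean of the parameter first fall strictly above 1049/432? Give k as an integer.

k = 3

obs 1: x=-3/4 → posterior Inverse-Gamma(27/10, 389/160)
obs 2: x=1/4 → posterior Inverse-Gamma(16/5, 257/80)
obs 3: x=-4 → posterior Inverse-Gamma(37/10, 617/80)
obs 4: x=-2 → posterior Inverse-Gamma(21/5, 657/80)
obs 5: x=-6 → posterior Inverse-Gamma(47/10, 1657/80)
obs 6: x=0 → posterior Inverse-Gamma(26/5, 1697/80)
obs 7: x=5 → posterior Inverse-Gamma(57/10, 3137/80)
obs 8: x=-1 → posterior Inverse-Gamma(31/5, 3137/80)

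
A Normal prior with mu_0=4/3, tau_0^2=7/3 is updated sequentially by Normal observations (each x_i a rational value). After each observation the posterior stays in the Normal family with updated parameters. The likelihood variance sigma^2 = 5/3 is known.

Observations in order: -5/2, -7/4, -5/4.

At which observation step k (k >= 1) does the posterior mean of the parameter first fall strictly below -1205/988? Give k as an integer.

obs 1: x=-5/2 → posterior Normal(-65/72, 35/36)
obs 2: x=-7/4 → posterior Normal(-277/228, 35/57)
obs 3: x=-5/4 → posterior Normal(-191/156, 35/78)

k = 3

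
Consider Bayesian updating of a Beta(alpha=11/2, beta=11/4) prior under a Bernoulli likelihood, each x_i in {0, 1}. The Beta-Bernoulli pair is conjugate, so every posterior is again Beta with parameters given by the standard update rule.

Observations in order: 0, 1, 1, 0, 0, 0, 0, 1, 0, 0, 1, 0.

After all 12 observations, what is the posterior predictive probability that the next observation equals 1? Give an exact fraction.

obs 1: x=0 → posterior Beta(11/2, 15/4)
obs 2: x=1 → posterior Beta(13/2, 15/4)
obs 3: x=1 → posterior Beta(15/2, 15/4)
obs 4: x=0 → posterior Beta(15/2, 19/4)
obs 5: x=0 → posterior Beta(15/2, 23/4)
obs 6: x=0 → posterior Beta(15/2, 27/4)
obs 7: x=0 → posterior Beta(15/2, 31/4)
obs 8: x=1 → posterior Beta(17/2, 31/4)
obs 9: x=0 → posterior Beta(17/2, 35/4)
obs 10: x=0 → posterior Beta(17/2, 39/4)
obs 11: x=1 → posterior Beta(19/2, 39/4)
obs 12: x=0 → posterior Beta(19/2, 43/4)

38/81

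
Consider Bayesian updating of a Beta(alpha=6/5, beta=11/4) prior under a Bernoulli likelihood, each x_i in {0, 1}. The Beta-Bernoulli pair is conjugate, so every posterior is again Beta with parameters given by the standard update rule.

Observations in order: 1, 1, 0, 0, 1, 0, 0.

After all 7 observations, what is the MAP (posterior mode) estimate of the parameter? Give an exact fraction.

64/179

obs 1: x=1 → posterior Beta(11/5, 11/4)
obs 2: x=1 → posterior Beta(16/5, 11/4)
obs 3: x=0 → posterior Beta(16/5, 15/4)
obs 4: x=0 → posterior Beta(16/5, 19/4)
obs 5: x=1 → posterior Beta(21/5, 19/4)
obs 6: x=0 → posterior Beta(21/5, 23/4)
obs 7: x=0 → posterior Beta(21/5, 27/4)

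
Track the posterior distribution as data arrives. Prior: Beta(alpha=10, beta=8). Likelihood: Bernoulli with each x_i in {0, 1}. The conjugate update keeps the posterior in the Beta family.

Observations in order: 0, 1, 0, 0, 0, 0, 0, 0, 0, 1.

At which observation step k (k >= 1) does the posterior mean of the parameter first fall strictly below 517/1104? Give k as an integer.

obs 1: x=0 → posterior Beta(10, 9)
obs 2: x=1 → posterior Beta(11, 9)
obs 3: x=0 → posterior Beta(11, 10)
obs 4: x=0 → posterior Beta(11, 11)
obs 5: x=0 → posterior Beta(11, 12)
obs 6: x=0 → posterior Beta(11, 13)
obs 7: x=0 → posterior Beta(11, 14)
obs 8: x=0 → posterior Beta(11, 15)
obs 9: x=0 → posterior Beta(11, 16)
obs 10: x=1 → posterior Beta(12, 16)

k = 6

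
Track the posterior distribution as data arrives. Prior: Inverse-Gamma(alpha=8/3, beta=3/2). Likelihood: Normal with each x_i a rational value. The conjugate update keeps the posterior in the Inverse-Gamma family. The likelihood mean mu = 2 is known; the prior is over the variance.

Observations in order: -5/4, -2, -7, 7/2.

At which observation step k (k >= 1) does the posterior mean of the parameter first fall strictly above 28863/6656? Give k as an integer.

obs 1: x=-5/4 → posterior Inverse-Gamma(19/6, 217/32)
obs 2: x=-2 → posterior Inverse-Gamma(11/3, 473/32)
obs 3: x=-7 → posterior Inverse-Gamma(25/6, 1769/32)
obs 4: x=7/2 → posterior Inverse-Gamma(14/3, 1805/32)

k = 2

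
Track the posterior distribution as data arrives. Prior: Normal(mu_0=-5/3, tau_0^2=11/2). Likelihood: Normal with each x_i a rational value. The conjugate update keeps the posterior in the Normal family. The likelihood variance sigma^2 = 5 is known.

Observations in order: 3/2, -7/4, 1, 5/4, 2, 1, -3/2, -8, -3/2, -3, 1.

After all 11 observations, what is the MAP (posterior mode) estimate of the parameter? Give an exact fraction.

-314/393

obs 1: x=3/2 → posterior Normal(-1/126, 55/21)
obs 2: x=-7/4 → posterior Normal(-233/384, 55/32)
obs 3: x=1 → posterior Normal(-101/516, 55/43)
obs 4: x=5/4 → posterior Normal(8/81, 55/54)
obs 5: x=2 → posterior Normal(82/195, 11/13)
obs 6: x=1 → posterior Normal(115/228, 55/76)
obs 7: x=-3/2 → posterior Normal(131/522, 55/87)
obs 8: x=-8 → posterior Normal(-397/588, 55/98)
obs 9: x=-3/2 → posterior Normal(-248/327, 55/109)
obs 10: x=-3 → posterior Normal(-347/360, 11/24)
obs 11: x=1 → posterior Normal(-314/393, 55/131)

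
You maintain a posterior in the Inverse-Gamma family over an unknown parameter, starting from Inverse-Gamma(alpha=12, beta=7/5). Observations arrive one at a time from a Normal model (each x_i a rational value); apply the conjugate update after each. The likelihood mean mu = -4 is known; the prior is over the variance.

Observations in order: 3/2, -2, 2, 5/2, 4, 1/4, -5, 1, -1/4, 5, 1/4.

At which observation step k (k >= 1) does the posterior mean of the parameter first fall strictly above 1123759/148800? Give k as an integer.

obs 1: x=3/2 → posterior Inverse-Gamma(25/2, 661/40)
obs 2: x=-2 → posterior Inverse-Gamma(13, 741/40)
obs 3: x=2 → posterior Inverse-Gamma(27/2, 1461/40)
obs 4: x=5/2 → posterior Inverse-Gamma(14, 1153/20)
obs 5: x=4 → posterior Inverse-Gamma(29/2, 1793/20)
obs 6: x=1/4 → posterior Inverse-Gamma(15, 15789/160)
obs 7: x=-5 → posterior Inverse-Gamma(31/2, 15869/160)
obs 8: x=1 → posterior Inverse-Gamma(16, 17869/160)
obs 9: x=-1/4 → posterior Inverse-Gamma(33/2, 9497/80)
obs 10: x=5 → posterior Inverse-Gamma(17, 12737/80)
obs 11: x=1/4 → posterior Inverse-Gamma(35/2, 26919/160)

k = 9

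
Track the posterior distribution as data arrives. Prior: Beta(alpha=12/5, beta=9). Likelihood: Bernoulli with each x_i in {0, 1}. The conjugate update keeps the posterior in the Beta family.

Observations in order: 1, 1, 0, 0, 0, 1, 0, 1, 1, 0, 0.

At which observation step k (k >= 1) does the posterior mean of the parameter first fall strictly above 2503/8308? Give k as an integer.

k = 2

obs 1: x=1 → posterior Beta(17/5, 9)
obs 2: x=1 → posterior Beta(22/5, 9)
obs 3: x=0 → posterior Beta(22/5, 10)
obs 4: x=0 → posterior Beta(22/5, 11)
obs 5: x=0 → posterior Beta(22/5, 12)
obs 6: x=1 → posterior Beta(27/5, 12)
obs 7: x=0 → posterior Beta(27/5, 13)
obs 8: x=1 → posterior Beta(32/5, 13)
obs 9: x=1 → posterior Beta(37/5, 13)
obs 10: x=0 → posterior Beta(37/5, 14)
obs 11: x=0 → posterior Beta(37/5, 15)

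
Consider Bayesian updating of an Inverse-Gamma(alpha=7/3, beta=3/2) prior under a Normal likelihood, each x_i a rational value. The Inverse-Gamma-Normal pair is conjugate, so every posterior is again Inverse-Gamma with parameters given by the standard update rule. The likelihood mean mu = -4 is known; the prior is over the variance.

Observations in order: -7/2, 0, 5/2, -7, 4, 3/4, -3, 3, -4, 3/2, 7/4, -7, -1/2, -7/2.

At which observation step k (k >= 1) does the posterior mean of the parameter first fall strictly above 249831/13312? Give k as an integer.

k = 8

obs 1: x=-7/2 → posterior Inverse-Gamma(17/6, 13/8)
obs 2: x=0 → posterior Inverse-Gamma(10/3, 77/8)
obs 3: x=5/2 → posterior Inverse-Gamma(23/6, 123/4)
obs 4: x=-7 → posterior Inverse-Gamma(13/3, 141/4)
obs 5: x=4 → posterior Inverse-Gamma(29/6, 269/4)
obs 6: x=3/4 → posterior Inverse-Gamma(16/3, 2513/32)
obs 7: x=-3 → posterior Inverse-Gamma(35/6, 2529/32)
obs 8: x=3 → posterior Inverse-Gamma(19/3, 3313/32)
obs 9: x=-4 → posterior Inverse-Gamma(41/6, 3313/32)
obs 10: x=3/2 → posterior Inverse-Gamma(22/3, 3797/32)
obs 11: x=7/4 → posterior Inverse-Gamma(47/6, 2163/16)
obs 12: x=-7 → posterior Inverse-Gamma(25/3, 2235/16)
obs 13: x=-1/2 → posterior Inverse-Gamma(53/6, 2333/16)
obs 14: x=-7/2 → posterior Inverse-Gamma(28/3, 2335/16)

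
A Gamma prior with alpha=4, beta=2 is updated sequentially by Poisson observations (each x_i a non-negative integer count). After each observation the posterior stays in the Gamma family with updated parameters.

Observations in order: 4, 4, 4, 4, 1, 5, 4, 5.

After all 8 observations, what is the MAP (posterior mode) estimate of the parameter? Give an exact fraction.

17/5

obs 1: x=4 → posterior Gamma(8, 3)
obs 2: x=4 → posterior Gamma(12, 4)
obs 3: x=4 → posterior Gamma(16, 5)
obs 4: x=4 → posterior Gamma(20, 6)
obs 5: x=1 → posterior Gamma(21, 7)
obs 6: x=5 → posterior Gamma(26, 8)
obs 7: x=4 → posterior Gamma(30, 9)
obs 8: x=5 → posterior Gamma(35, 10)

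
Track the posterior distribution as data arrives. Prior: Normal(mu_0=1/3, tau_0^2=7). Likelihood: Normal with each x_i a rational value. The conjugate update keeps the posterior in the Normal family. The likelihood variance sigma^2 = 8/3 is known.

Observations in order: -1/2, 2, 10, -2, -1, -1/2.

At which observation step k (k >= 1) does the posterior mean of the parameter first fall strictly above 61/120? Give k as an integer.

k = 2

obs 1: x=-1/2 → posterior Normal(-47/174, 56/29)
obs 2: x=2 → posterior Normal(41/60, 28/25)
obs 3: x=10 → posterior Normal(1465/426, 56/71)
obs 4: x=-2 → posterior Normal(1213/552, 14/23)
obs 5: x=-1 → posterior Normal(1087/678, 56/113)
obs 6: x=-1/2 → posterior Normal(256/201, 28/67)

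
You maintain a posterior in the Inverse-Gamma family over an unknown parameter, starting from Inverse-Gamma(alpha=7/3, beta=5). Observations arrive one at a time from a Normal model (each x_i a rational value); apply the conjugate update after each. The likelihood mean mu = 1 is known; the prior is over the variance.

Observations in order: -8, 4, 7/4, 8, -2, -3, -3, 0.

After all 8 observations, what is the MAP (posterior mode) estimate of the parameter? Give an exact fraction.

obs 1: x=-8 → posterior Inverse-Gamma(17/6, 91/2)
obs 2: x=4 → posterior Inverse-Gamma(10/3, 50)
obs 3: x=7/4 → posterior Inverse-Gamma(23/6, 1609/32)
obs 4: x=8 → posterior Inverse-Gamma(13/3, 2393/32)
obs 5: x=-2 → posterior Inverse-Gamma(29/6, 2537/32)
obs 6: x=-3 → posterior Inverse-Gamma(16/3, 2793/32)
obs 7: x=-3 → posterior Inverse-Gamma(35/6, 3049/32)
obs 8: x=0 → posterior Inverse-Gamma(19/3, 3065/32)

9195/704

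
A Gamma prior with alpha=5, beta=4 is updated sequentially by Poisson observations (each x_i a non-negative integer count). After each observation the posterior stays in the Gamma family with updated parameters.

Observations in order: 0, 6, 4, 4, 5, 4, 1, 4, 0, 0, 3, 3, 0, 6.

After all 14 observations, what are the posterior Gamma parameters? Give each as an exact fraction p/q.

obs 1: x=0 → posterior Gamma(5, 5)
obs 2: x=6 → posterior Gamma(11, 6)
obs 3: x=4 → posterior Gamma(15, 7)
obs 4: x=4 → posterior Gamma(19, 8)
obs 5: x=5 → posterior Gamma(24, 9)
obs 6: x=4 → posterior Gamma(28, 10)
obs 7: x=1 → posterior Gamma(29, 11)
obs 8: x=4 → posterior Gamma(33, 12)
obs 9: x=0 → posterior Gamma(33, 13)
obs 10: x=0 → posterior Gamma(33, 14)
obs 11: x=3 → posterior Gamma(36, 15)
obs 12: x=3 → posterior Gamma(39, 16)
obs 13: x=0 → posterior Gamma(39, 17)
obs 14: x=6 → posterior Gamma(45, 18)

alpha=45, beta=18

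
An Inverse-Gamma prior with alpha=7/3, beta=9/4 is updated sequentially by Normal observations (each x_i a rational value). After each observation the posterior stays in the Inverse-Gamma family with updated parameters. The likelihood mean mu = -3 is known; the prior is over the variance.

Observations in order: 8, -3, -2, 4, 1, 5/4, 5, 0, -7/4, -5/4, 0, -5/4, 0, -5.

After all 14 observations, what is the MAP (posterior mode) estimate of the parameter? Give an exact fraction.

3747/248

obs 1: x=8 → posterior Inverse-Gamma(17/6, 251/4)
obs 2: x=-3 → posterior Inverse-Gamma(10/3, 251/4)
obs 3: x=-2 → posterior Inverse-Gamma(23/6, 253/4)
obs 4: x=4 → posterior Inverse-Gamma(13/3, 351/4)
obs 5: x=1 → posterior Inverse-Gamma(29/6, 383/4)
obs 6: x=5/4 → posterior Inverse-Gamma(16/3, 3353/32)
obs 7: x=5 → posterior Inverse-Gamma(35/6, 4377/32)
obs 8: x=0 → posterior Inverse-Gamma(19/3, 4521/32)
obs 9: x=-7/4 → posterior Inverse-Gamma(41/6, 2273/16)
obs 10: x=-5/4 → posterior Inverse-Gamma(22/3, 4595/32)
obs 11: x=0 → posterior Inverse-Gamma(47/6, 4739/32)
obs 12: x=-5/4 → posterior Inverse-Gamma(25/3, 1197/8)
obs 13: x=0 → posterior Inverse-Gamma(53/6, 1233/8)
obs 14: x=-5 → posterior Inverse-Gamma(28/3, 1249/8)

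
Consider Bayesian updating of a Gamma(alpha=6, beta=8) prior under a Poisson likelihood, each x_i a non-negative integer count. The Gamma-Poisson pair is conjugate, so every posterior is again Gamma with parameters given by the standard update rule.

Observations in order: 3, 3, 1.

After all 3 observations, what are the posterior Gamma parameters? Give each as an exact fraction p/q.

obs 1: x=3 → posterior Gamma(9, 9)
obs 2: x=3 → posterior Gamma(12, 10)
obs 3: x=1 → posterior Gamma(13, 11)

alpha=13, beta=11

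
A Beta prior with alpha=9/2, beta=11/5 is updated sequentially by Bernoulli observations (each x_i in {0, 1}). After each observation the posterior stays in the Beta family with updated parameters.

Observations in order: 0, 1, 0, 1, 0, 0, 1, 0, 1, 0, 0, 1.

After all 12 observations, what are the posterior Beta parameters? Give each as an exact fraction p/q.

alpha=19/2, beta=46/5

obs 1: x=0 → posterior Beta(9/2, 16/5)
obs 2: x=1 → posterior Beta(11/2, 16/5)
obs 3: x=0 → posterior Beta(11/2, 21/5)
obs 4: x=1 → posterior Beta(13/2, 21/5)
obs 5: x=0 → posterior Beta(13/2, 26/5)
obs 6: x=0 → posterior Beta(13/2, 31/5)
obs 7: x=1 → posterior Beta(15/2, 31/5)
obs 8: x=0 → posterior Beta(15/2, 36/5)
obs 9: x=1 → posterior Beta(17/2, 36/5)
obs 10: x=0 → posterior Beta(17/2, 41/5)
obs 11: x=0 → posterior Beta(17/2, 46/5)
obs 12: x=1 → posterior Beta(19/2, 46/5)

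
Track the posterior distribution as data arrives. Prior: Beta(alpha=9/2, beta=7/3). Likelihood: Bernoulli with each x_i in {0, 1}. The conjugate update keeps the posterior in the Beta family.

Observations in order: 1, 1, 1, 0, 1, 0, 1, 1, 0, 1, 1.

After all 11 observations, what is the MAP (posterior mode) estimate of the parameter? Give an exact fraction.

69/95

obs 1: x=1 → posterior Beta(11/2, 7/3)
obs 2: x=1 → posterior Beta(13/2, 7/3)
obs 3: x=1 → posterior Beta(15/2, 7/3)
obs 4: x=0 → posterior Beta(15/2, 10/3)
obs 5: x=1 → posterior Beta(17/2, 10/3)
obs 6: x=0 → posterior Beta(17/2, 13/3)
obs 7: x=1 → posterior Beta(19/2, 13/3)
obs 8: x=1 → posterior Beta(21/2, 13/3)
obs 9: x=0 → posterior Beta(21/2, 16/3)
obs 10: x=1 → posterior Beta(23/2, 16/3)
obs 11: x=1 → posterior Beta(25/2, 16/3)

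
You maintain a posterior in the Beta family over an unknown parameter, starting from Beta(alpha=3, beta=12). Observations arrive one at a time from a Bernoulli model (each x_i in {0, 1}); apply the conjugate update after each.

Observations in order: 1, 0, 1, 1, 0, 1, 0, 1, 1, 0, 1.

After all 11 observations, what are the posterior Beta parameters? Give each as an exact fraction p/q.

alpha=10, beta=16

obs 1: x=1 → posterior Beta(4, 12)
obs 2: x=0 → posterior Beta(4, 13)
obs 3: x=1 → posterior Beta(5, 13)
obs 4: x=1 → posterior Beta(6, 13)
obs 5: x=0 → posterior Beta(6, 14)
obs 6: x=1 → posterior Beta(7, 14)
obs 7: x=0 → posterior Beta(7, 15)
obs 8: x=1 → posterior Beta(8, 15)
obs 9: x=1 → posterior Beta(9, 15)
obs 10: x=0 → posterior Beta(9, 16)
obs 11: x=1 → posterior Beta(10, 16)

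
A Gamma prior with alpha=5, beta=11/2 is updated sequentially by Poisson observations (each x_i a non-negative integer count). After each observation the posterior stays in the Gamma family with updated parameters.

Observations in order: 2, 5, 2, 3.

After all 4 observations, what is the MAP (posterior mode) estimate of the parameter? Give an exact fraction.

32/19

obs 1: x=2 → posterior Gamma(7, 13/2)
obs 2: x=5 → posterior Gamma(12, 15/2)
obs 3: x=2 → posterior Gamma(14, 17/2)
obs 4: x=3 → posterior Gamma(17, 19/2)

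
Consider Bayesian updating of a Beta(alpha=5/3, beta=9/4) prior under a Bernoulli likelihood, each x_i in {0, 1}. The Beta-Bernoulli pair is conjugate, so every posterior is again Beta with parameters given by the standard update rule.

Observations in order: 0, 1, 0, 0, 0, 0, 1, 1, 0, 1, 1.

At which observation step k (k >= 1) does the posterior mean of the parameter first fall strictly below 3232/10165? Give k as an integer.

k = 5

obs 1: x=0 → posterior Beta(5/3, 13/4)
obs 2: x=1 → posterior Beta(8/3, 13/4)
obs 3: x=0 → posterior Beta(8/3, 17/4)
obs 4: x=0 → posterior Beta(8/3, 21/4)
obs 5: x=0 → posterior Beta(8/3, 25/4)
obs 6: x=0 → posterior Beta(8/3, 29/4)
obs 7: x=1 → posterior Beta(11/3, 29/4)
obs 8: x=1 → posterior Beta(14/3, 29/4)
obs 9: x=0 → posterior Beta(14/3, 33/4)
obs 10: x=1 → posterior Beta(17/3, 33/4)
obs 11: x=1 → posterior Beta(20/3, 33/4)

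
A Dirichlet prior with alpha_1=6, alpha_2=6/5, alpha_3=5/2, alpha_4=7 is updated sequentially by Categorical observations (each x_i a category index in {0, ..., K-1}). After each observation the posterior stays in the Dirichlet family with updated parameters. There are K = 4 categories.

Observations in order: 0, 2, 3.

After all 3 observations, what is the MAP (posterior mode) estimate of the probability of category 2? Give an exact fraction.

25/157

obs 1: x=0 → posterior Dirichlet(7, 6/5, 5/2, 7)
obs 2: x=2 → posterior Dirichlet(7, 6/5, 7/2, 7)
obs 3: x=3 → posterior Dirichlet(7, 6/5, 7/2, 8)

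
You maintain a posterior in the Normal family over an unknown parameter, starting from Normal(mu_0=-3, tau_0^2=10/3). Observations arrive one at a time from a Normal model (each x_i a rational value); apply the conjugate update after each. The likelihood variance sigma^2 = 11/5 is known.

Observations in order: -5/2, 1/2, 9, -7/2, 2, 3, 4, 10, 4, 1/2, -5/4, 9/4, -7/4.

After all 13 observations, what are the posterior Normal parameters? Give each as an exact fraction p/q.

obs 1: x=-5/2 → posterior Normal(-224/83, 110/83)
obs 2: x=1/2 → posterior Normal(-199/133, 110/133)
obs 3: x=9 → posterior Normal(251/183, 110/183)
obs 4: x=-7/2 → posterior Normal(76/233, 110/233)
obs 5: x=2 → posterior Normal(176/283, 110/283)
obs 6: x=3 → posterior Normal(326/333, 110/333)
obs 7: x=4 → posterior Normal(526/383, 110/383)
obs 8: x=10 → posterior Normal(1026/433, 110/433)
obs 9: x=4 → posterior Normal(1226/483, 110/483)
obs 10: x=1/2 → posterior Normal(1251/533, 110/533)
obs 11: x=-5/4 → posterior Normal(2377/1166, 10/53)
obs 12: x=9/4 → posterior Normal(1301/633, 110/633)
obs 13: x=-7/4 → posterior Normal(2427/1366, 110/683)

mu_0=2427/1366, tau_0^2=110/683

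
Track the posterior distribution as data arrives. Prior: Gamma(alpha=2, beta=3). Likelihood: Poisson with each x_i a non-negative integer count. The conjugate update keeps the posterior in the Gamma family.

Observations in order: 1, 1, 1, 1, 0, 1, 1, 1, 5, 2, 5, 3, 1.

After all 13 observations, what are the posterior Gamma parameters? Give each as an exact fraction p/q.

alpha=25, beta=16

obs 1: x=1 → posterior Gamma(3, 4)
obs 2: x=1 → posterior Gamma(4, 5)
obs 3: x=1 → posterior Gamma(5, 6)
obs 4: x=1 → posterior Gamma(6, 7)
obs 5: x=0 → posterior Gamma(6, 8)
obs 6: x=1 → posterior Gamma(7, 9)
obs 7: x=1 → posterior Gamma(8, 10)
obs 8: x=1 → posterior Gamma(9, 11)
obs 9: x=5 → posterior Gamma(14, 12)
obs 10: x=2 → posterior Gamma(16, 13)
obs 11: x=5 → posterior Gamma(21, 14)
obs 12: x=3 → posterior Gamma(24, 15)
obs 13: x=1 → posterior Gamma(25, 16)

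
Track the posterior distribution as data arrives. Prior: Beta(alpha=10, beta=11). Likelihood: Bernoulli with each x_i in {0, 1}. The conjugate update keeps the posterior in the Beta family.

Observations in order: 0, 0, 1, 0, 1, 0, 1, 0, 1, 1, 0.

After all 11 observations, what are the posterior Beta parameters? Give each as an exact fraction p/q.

obs 1: x=0 → posterior Beta(10, 12)
obs 2: x=0 → posterior Beta(10, 13)
obs 3: x=1 → posterior Beta(11, 13)
obs 4: x=0 → posterior Beta(11, 14)
obs 5: x=1 → posterior Beta(12, 14)
obs 6: x=0 → posterior Beta(12, 15)
obs 7: x=1 → posterior Beta(13, 15)
obs 8: x=0 → posterior Beta(13, 16)
obs 9: x=1 → posterior Beta(14, 16)
obs 10: x=1 → posterior Beta(15, 16)
obs 11: x=0 → posterior Beta(15, 17)

alpha=15, beta=17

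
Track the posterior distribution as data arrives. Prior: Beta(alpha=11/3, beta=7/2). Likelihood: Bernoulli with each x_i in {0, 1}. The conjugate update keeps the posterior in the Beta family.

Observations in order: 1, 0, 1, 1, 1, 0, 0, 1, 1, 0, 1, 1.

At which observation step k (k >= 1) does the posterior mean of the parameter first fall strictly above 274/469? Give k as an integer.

obs 1: x=1 → posterior Beta(14/3, 7/2)
obs 2: x=0 → posterior Beta(14/3, 9/2)
obs 3: x=1 → posterior Beta(17/3, 9/2)
obs 4: x=1 → posterior Beta(20/3, 9/2)
obs 5: x=1 → posterior Beta(23/3, 9/2)
obs 6: x=0 → posterior Beta(23/3, 11/2)
obs 7: x=0 → posterior Beta(23/3, 13/2)
obs 8: x=1 → posterior Beta(26/3, 13/2)
obs 9: x=1 → posterior Beta(29/3, 13/2)
obs 10: x=0 → posterior Beta(29/3, 15/2)
obs 11: x=1 → posterior Beta(32/3, 15/2)
obs 12: x=1 → posterior Beta(35/3, 15/2)

k = 4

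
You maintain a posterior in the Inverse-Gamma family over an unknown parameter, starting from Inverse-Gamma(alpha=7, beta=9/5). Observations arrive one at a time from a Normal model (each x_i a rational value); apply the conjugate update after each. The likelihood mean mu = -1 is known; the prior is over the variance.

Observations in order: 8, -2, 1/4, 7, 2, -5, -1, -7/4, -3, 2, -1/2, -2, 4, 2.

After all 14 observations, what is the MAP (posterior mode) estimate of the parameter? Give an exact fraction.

obs 1: x=8 → posterior Inverse-Gamma(15/2, 423/10)
obs 2: x=-2 → posterior Inverse-Gamma(8, 214/5)
obs 3: x=1/4 → posterior Inverse-Gamma(17/2, 6973/160)
obs 4: x=7 → posterior Inverse-Gamma(9, 12093/160)
obs 5: x=2 → posterior Inverse-Gamma(19/2, 12813/160)
obs 6: x=-5 → posterior Inverse-Gamma(10, 14093/160)
obs 7: x=-1 → posterior Inverse-Gamma(21/2, 14093/160)
obs 8: x=-7/4 → posterior Inverse-Gamma(11, 7069/80)
obs 9: x=-3 → posterior Inverse-Gamma(23/2, 7229/80)
obs 10: x=2 → posterior Inverse-Gamma(12, 7589/80)
obs 11: x=-1/2 → posterior Inverse-Gamma(25/2, 7599/80)
obs 12: x=-2 → posterior Inverse-Gamma(13, 7639/80)
obs 13: x=4 → posterior Inverse-Gamma(27/2, 8639/80)
obs 14: x=2 → posterior Inverse-Gamma(14, 8999/80)

8999/1200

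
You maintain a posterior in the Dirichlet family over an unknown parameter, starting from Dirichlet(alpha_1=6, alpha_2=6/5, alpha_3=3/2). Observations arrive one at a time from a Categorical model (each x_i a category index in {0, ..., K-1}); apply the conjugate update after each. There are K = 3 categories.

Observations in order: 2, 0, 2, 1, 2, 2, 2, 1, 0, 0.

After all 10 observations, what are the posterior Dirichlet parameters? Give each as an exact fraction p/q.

obs 1: x=2 → posterior Dirichlet(6, 6/5, 5/2)
obs 2: x=0 → posterior Dirichlet(7, 6/5, 5/2)
obs 3: x=2 → posterior Dirichlet(7, 6/5, 7/2)
obs 4: x=1 → posterior Dirichlet(7, 11/5, 7/2)
obs 5: x=2 → posterior Dirichlet(7, 11/5, 9/2)
obs 6: x=2 → posterior Dirichlet(7, 11/5, 11/2)
obs 7: x=2 → posterior Dirichlet(7, 11/5, 13/2)
obs 8: x=1 → posterior Dirichlet(7, 16/5, 13/2)
obs 9: x=0 → posterior Dirichlet(8, 16/5, 13/2)
obs 10: x=0 → posterior Dirichlet(9, 16/5, 13/2)

alpha_1=9, alpha_2=16/5, alpha_3=13/2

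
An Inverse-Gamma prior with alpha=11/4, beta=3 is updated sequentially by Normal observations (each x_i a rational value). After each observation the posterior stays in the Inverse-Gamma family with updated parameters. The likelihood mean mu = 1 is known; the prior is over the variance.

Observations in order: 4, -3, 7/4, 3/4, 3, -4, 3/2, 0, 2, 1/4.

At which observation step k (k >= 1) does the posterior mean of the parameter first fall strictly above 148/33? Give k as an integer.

obs 1: x=4 → posterior Inverse-Gamma(13/4, 15/2)
obs 2: x=-3 → posterior Inverse-Gamma(15/4, 31/2)
obs 3: x=7/4 → posterior Inverse-Gamma(17/4, 505/32)
obs 4: x=3/4 → posterior Inverse-Gamma(19/4, 253/16)
obs 5: x=3 → posterior Inverse-Gamma(21/4, 285/16)
obs 6: x=-4 → posterior Inverse-Gamma(23/4, 485/16)
obs 7: x=3/2 → posterior Inverse-Gamma(25/4, 487/16)
obs 8: x=0 → posterior Inverse-Gamma(27/4, 495/16)
obs 9: x=2 → posterior Inverse-Gamma(29/4, 503/16)
obs 10: x=1/4 → posterior Inverse-Gamma(31/4, 1015/32)

k = 2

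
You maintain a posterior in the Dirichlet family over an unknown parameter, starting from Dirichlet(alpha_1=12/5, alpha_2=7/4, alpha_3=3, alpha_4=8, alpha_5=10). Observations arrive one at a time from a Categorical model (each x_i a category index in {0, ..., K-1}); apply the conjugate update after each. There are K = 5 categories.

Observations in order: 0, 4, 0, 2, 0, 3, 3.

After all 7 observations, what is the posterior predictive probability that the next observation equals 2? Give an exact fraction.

obs 1: x=0 → posterior Dirichlet(17/5, 7/4, 3, 8, 10)
obs 2: x=4 → posterior Dirichlet(17/5, 7/4, 3, 8, 11)
obs 3: x=0 → posterior Dirichlet(22/5, 7/4, 3, 8, 11)
obs 4: x=2 → posterior Dirichlet(22/5, 7/4, 4, 8, 11)
obs 5: x=0 → posterior Dirichlet(27/5, 7/4, 4, 8, 11)
obs 6: x=3 → posterior Dirichlet(27/5, 7/4, 4, 9, 11)
obs 7: x=3 → posterior Dirichlet(27/5, 7/4, 4, 10, 11)

80/643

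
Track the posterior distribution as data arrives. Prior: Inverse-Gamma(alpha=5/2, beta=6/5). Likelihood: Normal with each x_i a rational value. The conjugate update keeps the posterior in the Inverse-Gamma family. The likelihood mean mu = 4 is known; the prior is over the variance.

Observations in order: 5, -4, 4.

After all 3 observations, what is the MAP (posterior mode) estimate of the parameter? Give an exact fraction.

337/50

obs 1: x=5 → posterior Inverse-Gamma(3, 17/10)
obs 2: x=-4 → posterior Inverse-Gamma(7/2, 337/10)
obs 3: x=4 → posterior Inverse-Gamma(4, 337/10)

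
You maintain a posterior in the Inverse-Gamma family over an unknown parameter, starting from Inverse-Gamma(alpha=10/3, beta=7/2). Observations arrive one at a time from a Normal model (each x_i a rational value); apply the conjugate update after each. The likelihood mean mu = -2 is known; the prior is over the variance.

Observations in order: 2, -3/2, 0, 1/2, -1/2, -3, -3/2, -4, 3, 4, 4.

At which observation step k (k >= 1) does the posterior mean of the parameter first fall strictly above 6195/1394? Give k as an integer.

k = 9

obs 1: x=2 → posterior Inverse-Gamma(23/6, 23/2)
obs 2: x=-3/2 → posterior Inverse-Gamma(13/3, 93/8)
obs 3: x=0 → posterior Inverse-Gamma(29/6, 109/8)
obs 4: x=1/2 → posterior Inverse-Gamma(16/3, 67/4)
obs 5: x=-1/2 → posterior Inverse-Gamma(35/6, 143/8)
obs 6: x=-3 → posterior Inverse-Gamma(19/3, 147/8)
obs 7: x=-3/2 → posterior Inverse-Gamma(41/6, 37/2)
obs 8: x=-4 → posterior Inverse-Gamma(22/3, 41/2)
obs 9: x=3 → posterior Inverse-Gamma(47/6, 33)
obs 10: x=4 → posterior Inverse-Gamma(25/3, 51)
obs 11: x=4 → posterior Inverse-Gamma(53/6, 69)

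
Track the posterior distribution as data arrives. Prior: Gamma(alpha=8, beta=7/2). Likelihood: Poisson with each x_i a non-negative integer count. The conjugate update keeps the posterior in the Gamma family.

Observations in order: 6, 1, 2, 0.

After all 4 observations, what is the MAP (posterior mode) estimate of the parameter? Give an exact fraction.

32/15

obs 1: x=6 → posterior Gamma(14, 9/2)
obs 2: x=1 → posterior Gamma(15, 11/2)
obs 3: x=2 → posterior Gamma(17, 13/2)
obs 4: x=0 → posterior Gamma(17, 15/2)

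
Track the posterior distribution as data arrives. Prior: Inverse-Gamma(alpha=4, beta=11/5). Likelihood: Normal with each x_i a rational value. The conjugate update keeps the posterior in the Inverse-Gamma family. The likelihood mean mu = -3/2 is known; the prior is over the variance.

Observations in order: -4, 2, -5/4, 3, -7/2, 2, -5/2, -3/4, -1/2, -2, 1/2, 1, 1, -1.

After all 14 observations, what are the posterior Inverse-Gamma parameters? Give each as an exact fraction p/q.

alpha=11, beta=3161/80

obs 1: x=-4 → posterior Inverse-Gamma(9/2, 213/40)
obs 2: x=2 → posterior Inverse-Gamma(5, 229/20)
obs 3: x=-5/4 → posterior Inverse-Gamma(11/2, 1837/160)
obs 4: x=3 → posterior Inverse-Gamma(6, 3457/160)
obs 5: x=-7/2 → posterior Inverse-Gamma(13/2, 3777/160)
obs 6: x=2 → posterior Inverse-Gamma(7, 4757/160)
obs 7: x=-5/2 → posterior Inverse-Gamma(15/2, 4837/160)
obs 8: x=-3/4 → posterior Inverse-Gamma(8, 2441/80)
obs 9: x=-1/2 → posterior Inverse-Gamma(17/2, 2481/80)
obs 10: x=-2 → posterior Inverse-Gamma(9, 2491/80)
obs 11: x=1/2 → posterior Inverse-Gamma(19/2, 2651/80)
obs 12: x=1 → posterior Inverse-Gamma(10, 2901/80)
obs 13: x=1 → posterior Inverse-Gamma(21/2, 3151/80)
obs 14: x=-1 → posterior Inverse-Gamma(11, 3161/80)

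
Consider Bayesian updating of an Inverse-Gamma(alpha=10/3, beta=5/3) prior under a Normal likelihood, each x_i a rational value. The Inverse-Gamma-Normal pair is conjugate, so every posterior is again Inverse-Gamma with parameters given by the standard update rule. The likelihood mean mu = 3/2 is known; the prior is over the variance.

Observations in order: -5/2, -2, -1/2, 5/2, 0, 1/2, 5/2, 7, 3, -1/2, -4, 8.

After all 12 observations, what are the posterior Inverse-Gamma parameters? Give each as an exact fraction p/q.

obs 1: x=-5/2 → posterior Inverse-Gamma(23/6, 29/3)
obs 2: x=-2 → posterior Inverse-Gamma(13/3, 379/24)
obs 3: x=-1/2 → posterior Inverse-Gamma(29/6, 427/24)
obs 4: x=5/2 → posterior Inverse-Gamma(16/3, 439/24)
obs 5: x=0 → posterior Inverse-Gamma(35/6, 233/12)
obs 6: x=1/2 → posterior Inverse-Gamma(19/3, 239/12)
obs 7: x=5/2 → posterior Inverse-Gamma(41/6, 245/12)
obs 8: x=7 → posterior Inverse-Gamma(22/3, 853/24)
obs 9: x=3 → posterior Inverse-Gamma(47/6, 110/3)
obs 10: x=-1/2 → posterior Inverse-Gamma(25/3, 116/3)
obs 11: x=-4 → posterior Inverse-Gamma(53/6, 1291/24)
obs 12: x=8 → posterior Inverse-Gamma(28/3, 899/12)

alpha=28/3, beta=899/12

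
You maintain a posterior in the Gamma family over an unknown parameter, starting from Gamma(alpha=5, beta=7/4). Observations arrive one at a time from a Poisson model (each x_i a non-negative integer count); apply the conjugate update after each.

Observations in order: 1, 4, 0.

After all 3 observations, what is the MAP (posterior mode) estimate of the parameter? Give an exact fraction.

36/19

obs 1: x=1 → posterior Gamma(6, 11/4)
obs 2: x=4 → posterior Gamma(10, 15/4)
obs 3: x=0 → posterior Gamma(10, 19/4)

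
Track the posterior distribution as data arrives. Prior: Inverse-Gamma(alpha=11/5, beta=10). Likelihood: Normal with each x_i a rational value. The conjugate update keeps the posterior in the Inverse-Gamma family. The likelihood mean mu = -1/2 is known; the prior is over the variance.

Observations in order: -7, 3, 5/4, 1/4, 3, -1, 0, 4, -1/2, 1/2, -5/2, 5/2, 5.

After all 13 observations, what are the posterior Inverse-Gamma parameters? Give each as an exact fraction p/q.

obs 1: x=-7 → posterior Inverse-Gamma(27/10, 249/8)
obs 2: x=3 → posterior Inverse-Gamma(16/5, 149/4)
obs 3: x=5/4 → posterior Inverse-Gamma(37/10, 1241/32)
obs 4: x=1/4 → posterior Inverse-Gamma(21/5, 625/16)
obs 5: x=3 → posterior Inverse-Gamma(47/10, 723/16)
obs 6: x=-1 → posterior Inverse-Gamma(26/5, 725/16)
obs 7: x=0 → posterior Inverse-Gamma(57/10, 727/16)
obs 8: x=4 → posterior Inverse-Gamma(31/5, 889/16)
obs 9: x=-1/2 → posterior Inverse-Gamma(67/10, 889/16)
obs 10: x=1/2 → posterior Inverse-Gamma(36/5, 897/16)
obs 11: x=-5/2 → posterior Inverse-Gamma(77/10, 929/16)
obs 12: x=5/2 → posterior Inverse-Gamma(41/5, 1001/16)
obs 13: x=5 → posterior Inverse-Gamma(87/10, 1243/16)

alpha=87/10, beta=1243/16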